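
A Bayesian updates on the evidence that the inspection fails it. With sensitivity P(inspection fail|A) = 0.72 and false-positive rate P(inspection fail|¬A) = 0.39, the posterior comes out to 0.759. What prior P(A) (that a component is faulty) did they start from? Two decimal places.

Bayes' rule in odds form gives O(A|E) = O(A)·[P(E|A)/P(E|¬A)], hence O(A) = O(A|E)/LR.
Posterior odds = 0.759/(1−0.759) = 3.1494. LR = 0.72/0.39 = 1.8462.
Prior odds = 3.1494/1.8462 = 1.7059, so P(A) = 1.7059/(1+1.7059) ≈ 0.63.

P(A) = 0.63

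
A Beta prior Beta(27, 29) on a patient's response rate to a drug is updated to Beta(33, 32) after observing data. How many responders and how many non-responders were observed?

6 responders and 3 non-responders

Beta is conjugate to the binomial likelihood: posterior = Beta(a+s, b+f).
So s = 33 − 27 = 6 and f = 32 − 29 = 3.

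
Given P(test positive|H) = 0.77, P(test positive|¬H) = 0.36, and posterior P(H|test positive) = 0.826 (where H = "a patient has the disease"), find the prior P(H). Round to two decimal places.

P(H) = 0.69

Bayes' rule in odds form gives O(H|E) = O(H)·[P(E|H)/P(E|¬H)], hence O(H) = O(H|E)/LR.
Posterior odds = 0.826/(1−0.826) = 4.7471. LR = 0.77/0.36 = 2.1389.
Prior odds = 4.7471/2.1389 = 2.2194, so P(H) = 2.2194/(1+2.2194) ≈ 0.69.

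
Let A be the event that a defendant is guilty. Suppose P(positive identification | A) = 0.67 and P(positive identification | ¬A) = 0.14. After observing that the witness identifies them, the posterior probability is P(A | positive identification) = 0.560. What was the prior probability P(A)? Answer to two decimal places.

Bayes' rule in odds form gives O(A|E) = O(A)·[P(E|A)/P(E|¬A)], hence O(A) = O(A|E)/LR.
Posterior odds = 0.560/(1−0.560) = 1.2727. LR = 0.67/0.14 = 4.7857.
Prior odds = 1.2727/4.7857 = 0.2659, so P(A) = 0.2659/(1+0.2659) ≈ 0.21.

P(A) = 0.21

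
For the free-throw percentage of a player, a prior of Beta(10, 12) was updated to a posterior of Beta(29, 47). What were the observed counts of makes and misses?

19 makes and 35 misses

Beta is conjugate to the binomial likelihood: posterior = Beta(a+s, b+f).
So s = 29 − 10 = 19 and f = 47 − 12 = 35.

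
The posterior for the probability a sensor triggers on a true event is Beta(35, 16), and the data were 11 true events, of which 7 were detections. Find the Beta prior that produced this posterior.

Beta(28, 12)

A Beta(α, β) prior with s successes and f failures in binomial data gives a Beta(α+s, β+f) posterior.
So α = 35 − 7 = 28 and β = 16 − 4 = 12.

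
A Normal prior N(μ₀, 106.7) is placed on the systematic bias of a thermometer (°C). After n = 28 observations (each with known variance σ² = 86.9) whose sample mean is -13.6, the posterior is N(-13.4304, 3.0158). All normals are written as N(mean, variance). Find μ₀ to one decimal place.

μ₀ = -7.6

With known observation variance, the Normal–Normal posterior has precision τ_n = τ₀ + n/σ² and mean μ_n = (τ₀μ₀ + (n/σ²)x̄)/τ_n.
Here τ₀ = 1/106.7 = 0.009372 and τ_data = 28/86.9 = 0.322209, so τ_n = 0.331581.
Rearranging for μ₀: μ₀ = (μ_n·τ_n − τ_data·x̄)/τ₀ = (-13.4304·0.331581 − 0.322209·-13.6) / 0.009372 = -0.071223/0.009372 ≈ -7.6.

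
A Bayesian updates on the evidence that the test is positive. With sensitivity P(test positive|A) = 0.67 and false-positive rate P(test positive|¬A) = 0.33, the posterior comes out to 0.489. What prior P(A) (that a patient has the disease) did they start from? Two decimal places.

In odds form, posterior odds = prior odds × likelihood ratio, so prior odds = posterior odds ÷ LR.
Posterior odds = 0.489/(1−0.489) = 0.9569. LR = 0.67/0.33 = 2.0303.
Prior odds = 0.9569/2.0303 = 0.4713, so P(A) = 0.4713/(1+0.4713) ≈ 0.32.

P(A) = 0.32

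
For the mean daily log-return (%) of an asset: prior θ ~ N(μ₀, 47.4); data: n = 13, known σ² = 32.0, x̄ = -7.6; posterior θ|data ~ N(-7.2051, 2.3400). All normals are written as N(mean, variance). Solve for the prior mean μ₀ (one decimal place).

μ₀ = 0.4

The posterior mean is a precision-weighted average: μ_n = (τ₀μ₀ + τ_data·x̄)/(τ₀+τ_data), with τ₀=1/σ₀² and τ_data=n/σ².
Here τ₀ = 1/47.4 = 0.021097 and τ_data = 13/32.0 = 0.406250, so τ_n = 0.427347.
Rearranging for μ₀: μ₀ = (μ_n·τ_n − τ_data·x̄)/τ₀ = (-7.2051·0.427347 − 0.406250·-7.6) / 0.021097 = 0.008422/0.021097 ≈ 0.4.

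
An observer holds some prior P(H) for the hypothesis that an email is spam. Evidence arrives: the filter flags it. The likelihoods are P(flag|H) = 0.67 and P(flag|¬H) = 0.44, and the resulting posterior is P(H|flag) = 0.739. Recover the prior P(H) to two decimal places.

In odds form, posterior odds = prior odds × likelihood ratio, so prior odds = posterior odds ÷ LR.
Posterior odds = 0.739/(1−0.739) = 2.8314. LR = 0.67/0.44 = 1.5227.
Prior odds = 2.8314/1.5227 = 1.8595, so P(H) = 1.8595/(1+1.8595) ≈ 0.65.

P(H) = 0.65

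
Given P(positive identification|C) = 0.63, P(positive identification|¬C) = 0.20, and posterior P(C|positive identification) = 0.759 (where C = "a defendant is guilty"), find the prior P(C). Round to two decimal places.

P(C) = 0.50

In odds form, posterior odds = prior odds × likelihood ratio, so prior odds = posterior odds ÷ LR.
Posterior odds = 0.759/(1−0.759) = 3.1494. LR = 0.63/0.20 = 3.1500.
Prior odds = 3.1494/3.1500 = 0.9998, so P(C) = 0.9998/(1+0.9998) ≈ 0.50.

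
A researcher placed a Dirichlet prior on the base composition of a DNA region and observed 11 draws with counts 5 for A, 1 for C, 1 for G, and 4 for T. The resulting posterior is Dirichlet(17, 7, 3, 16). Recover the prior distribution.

For a Dirichlet(α) prior with multinomial counts c, the posterior is Dirichlet(α + c) componentwise.
Subtract each count from the matching posterior parameter: 17−5=12, 7−1=6, 3−1=2, 16−4=12.

Dirichlet(12, 6, 2, 12)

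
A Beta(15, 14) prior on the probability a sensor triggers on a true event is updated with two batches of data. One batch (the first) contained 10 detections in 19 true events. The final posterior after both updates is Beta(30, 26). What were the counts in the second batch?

5 detections and 3 misses

Sequential conjugate updates are equivalent to a single update on the pooled data, so total successes = posterior α − prior α and total failures = posterior β − prior β.
Total across both batches: 30−15=15 detections, 26−14=12 misses.
Subtract the first batch: 15−10=5 detections and 12−9=3 misses.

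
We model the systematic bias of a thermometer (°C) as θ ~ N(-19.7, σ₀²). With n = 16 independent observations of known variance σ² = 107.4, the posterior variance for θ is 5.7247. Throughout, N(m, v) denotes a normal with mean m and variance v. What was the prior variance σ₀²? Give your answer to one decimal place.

For the Normal–Normal model with known σ², precisions add: τ_n = τ₀ + n/σ².
So 1/σ₀² = 1/5.7247 − 16/107.4 = 0.174682 − 0.148976 = 0.025706.
Hence σ₀² = 1/0.025706 ≈ 38.9.

σ₀² = 38.9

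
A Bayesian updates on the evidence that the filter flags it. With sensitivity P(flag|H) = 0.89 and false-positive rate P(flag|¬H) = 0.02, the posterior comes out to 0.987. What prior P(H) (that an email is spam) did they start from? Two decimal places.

P(H) = 0.63

Bayes' rule in odds form gives O(H|E) = O(H)·[P(E|H)/P(E|¬H)], hence O(H) = O(H|E)/LR.
Posterior odds = 0.987/(1−0.987) = 75.9231. LR = 0.89/0.02 = 44.5000.
Prior odds = 75.9231/44.5000 = 1.7061, so P(H) = 1.7061/(1+1.7061) ≈ 0.63.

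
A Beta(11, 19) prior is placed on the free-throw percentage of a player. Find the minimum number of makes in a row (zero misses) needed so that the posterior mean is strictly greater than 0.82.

After k makes and 0 misses the posterior is Beta(11+k, 19), with mean (11+k)/(11+19+k).
Set (11+k)/(30+k) > 0.82 and solve: k > (0.82·30 − 11)/(1 − 0.82) = 75.556.
The smallest integer exceeding 75.556 is 76.

k = 76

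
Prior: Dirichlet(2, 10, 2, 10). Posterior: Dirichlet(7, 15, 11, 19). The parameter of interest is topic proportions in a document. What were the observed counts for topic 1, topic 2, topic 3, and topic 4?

counts (5, 5, 9, 9)

For a Dirichlet(α) prior with multinomial counts c, the posterior is Dirichlet(α + c) componentwise.
Counts are posterior − prior componentwise: 7−2=5, 15−10=5, 11−2=9, 19−10=9.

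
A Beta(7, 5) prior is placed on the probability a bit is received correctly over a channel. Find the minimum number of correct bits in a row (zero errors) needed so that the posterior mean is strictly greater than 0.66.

k = 3

After k correct bits and 0 errors the posterior is Beta(7+k, 5), with mean (7+k)/(7+5+k).
Set (7+k)/(12+k) > 0.66 and solve: k > (0.66·12 − 7)/(1 − 0.66) = 2.706.
The smallest integer exceeding 2.706 is 3, and checking k=3: (10)/(15) = 0.6667 > 0.66.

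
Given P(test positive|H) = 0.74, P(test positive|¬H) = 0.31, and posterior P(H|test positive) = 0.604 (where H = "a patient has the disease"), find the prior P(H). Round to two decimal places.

P(H) = 0.39

In odds form, posterior odds = prior odds × likelihood ratio, so prior odds = posterior odds ÷ LR.
Posterior odds = 0.604/(1−0.604) = 1.5253. LR = 0.74/0.31 = 2.3871.
Prior odds = 1.5253/2.3871 = 0.6390, so P(H) = 0.6390/(1+0.6390) ≈ 0.39.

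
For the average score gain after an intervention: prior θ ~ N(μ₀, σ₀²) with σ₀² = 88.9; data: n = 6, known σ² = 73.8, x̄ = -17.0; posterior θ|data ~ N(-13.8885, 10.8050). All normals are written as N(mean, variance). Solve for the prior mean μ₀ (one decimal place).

μ₀ = 8.6

With known observation variance, the Normal–Normal posterior has precision τ_n = τ₀ + n/σ² and mean μ_n = (τ₀μ₀ + (n/σ²)x̄)/τ_n.
Here τ₀ = 1/88.9 = 0.011249 and τ_data = 6/73.8 = 0.081301, so τ_n = 0.092550.
Rearranging for μ₀: μ₀ = (μ_n·τ_n − τ_data·x̄)/τ₀ = (-13.8885·0.092550 − 0.081301·-17.0) / 0.011249 = 0.096736/0.011249 ≈ 8.6.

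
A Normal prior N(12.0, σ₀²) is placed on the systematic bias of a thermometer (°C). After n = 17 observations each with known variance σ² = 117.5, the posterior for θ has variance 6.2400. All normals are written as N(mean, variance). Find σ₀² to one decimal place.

σ₀² = 64.2

Posterior precision equals prior precision plus data precision: 1/σ_n² = 1/σ₀² + n/σ².
So 1/σ₀² = 1/6.2400 − 17/117.5 = 0.160256 − 0.144681 = 0.015575.
Hence σ₀² = 1/0.015575 ≈ 64.2.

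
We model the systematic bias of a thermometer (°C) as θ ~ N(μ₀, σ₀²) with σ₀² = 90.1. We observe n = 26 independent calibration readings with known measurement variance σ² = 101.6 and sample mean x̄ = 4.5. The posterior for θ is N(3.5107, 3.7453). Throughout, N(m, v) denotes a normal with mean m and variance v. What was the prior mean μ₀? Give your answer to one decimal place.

μ₀ = -19.3

The posterior mean is a precision-weighted average: μ_n = (τ₀μ₀ + τ_data·x̄)/(τ₀+τ_data), with τ₀=1/σ₀² and τ_data=n/σ².
Here τ₀ = 1/90.1 = 0.011099 and τ_data = 26/101.6 = 0.255906, so τ_n = 0.267005.
Rearranging for μ₀: μ₀ = (μ_n·τ_n − τ_data·x̄)/τ₀ = (3.5107·0.267005 − 0.255906·4.5) / 0.011099 = -0.214203/0.011099 ≈ -19.3.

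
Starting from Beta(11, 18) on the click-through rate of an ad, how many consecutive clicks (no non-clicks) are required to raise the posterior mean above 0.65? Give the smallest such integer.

After k clicks and 0 non-clicks the posterior is Beta(11+k, 18), with mean (11+k)/(11+18+k).
Set (11+k)/(29+k) > 0.65 and solve: k > (0.65·29 − 11)/(1 − 0.65) = 22.429.
The smallest integer exceeding 22.429 is 23.

k = 23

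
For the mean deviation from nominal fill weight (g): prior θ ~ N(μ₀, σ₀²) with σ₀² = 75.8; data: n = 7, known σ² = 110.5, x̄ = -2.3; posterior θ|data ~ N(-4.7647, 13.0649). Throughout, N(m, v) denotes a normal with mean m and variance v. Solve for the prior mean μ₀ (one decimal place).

The posterior mean is a precision-weighted average: μ_n = (τ₀μ₀ + τ_data·x̄)/(τ₀+τ_data), with τ₀=1/σ₀² and τ_data=n/σ².
Here τ₀ = 1/75.8 = 0.013193 and τ_data = 7/110.5 = 0.063348, so τ_n = 0.076541.
Rearranging for μ₀: μ₀ = (μ_n·τ_n − τ_data·x̄)/τ₀ = (-4.7647·0.076541 − 0.063348·-2.3) / 0.013193 = -0.218995/0.013193 ≈ -16.6.

μ₀ = -16.6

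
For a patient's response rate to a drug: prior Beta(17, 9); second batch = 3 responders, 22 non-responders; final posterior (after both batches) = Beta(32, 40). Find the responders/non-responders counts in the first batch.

12 responders and 9 non-responders

Sequential conjugate updates are equivalent to a single update on the pooled data, so total successes = posterior α − prior α and total failures = posterior β − prior β.
Total across both batches: 32−17=15 responders, 40−9=31 non-responders.
Subtract the second batch: 15−3=12 responders and 31−22=9 non-responders.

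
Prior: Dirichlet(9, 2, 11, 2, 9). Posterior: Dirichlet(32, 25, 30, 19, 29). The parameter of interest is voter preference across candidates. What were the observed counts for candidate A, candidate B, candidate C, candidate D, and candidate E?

counts (23, 23, 19, 17, 20)

For a Dirichlet(α) prior with multinomial counts c, the posterior is Dirichlet(α + c) componentwise.
Counts are posterior − prior componentwise: 32−9=23, 25−2=23, 30−11=19, 19−2=17, 29−9=20.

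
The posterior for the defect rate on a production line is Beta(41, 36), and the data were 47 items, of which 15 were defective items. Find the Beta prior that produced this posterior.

Beta is conjugate to the binomial likelihood: posterior = Beta(α+s, β+f).
Subtract the data counts: 41−15=26, 36−32=4.

Beta(26, 4)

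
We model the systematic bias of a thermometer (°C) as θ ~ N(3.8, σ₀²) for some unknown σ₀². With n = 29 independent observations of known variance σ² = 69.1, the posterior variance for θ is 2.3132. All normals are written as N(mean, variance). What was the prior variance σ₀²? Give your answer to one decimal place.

σ₀² = 79.2

For the Normal–Normal model with known σ², precisions add: τ_n = τ₀ + n/σ².
So 1/σ₀² = 1/2.3132 − 29/69.1 = 0.432302 − 0.419682 = 0.012620.
Hence σ₀² = 1/0.012620 ≈ 79.2.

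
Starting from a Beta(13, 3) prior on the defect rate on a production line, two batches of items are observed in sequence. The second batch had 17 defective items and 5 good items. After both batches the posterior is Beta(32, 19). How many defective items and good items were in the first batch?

2 defective items and 11 good items

Sequential conjugate updates are equivalent to a single update on the pooled data, so total successes = posterior α − prior α and total failures = posterior β − prior β.
Total across both batches: 32−13=19 defective items, 19−3=16 good items.
Subtract the second batch: 19−17=2 defective items and 16−5=11 good items.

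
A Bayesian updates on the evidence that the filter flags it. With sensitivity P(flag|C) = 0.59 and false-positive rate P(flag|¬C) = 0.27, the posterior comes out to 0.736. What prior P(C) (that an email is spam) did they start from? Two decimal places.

Bayes' rule in odds form gives O(C|E) = O(C)·[P(E|C)/P(E|¬C)], hence O(C) = O(C|E)/LR.
Posterior odds = 0.736/(1−0.736) = 2.7879. LR = 0.59/0.27 = 2.1852.
Prior odds = 2.7879/2.1852 = 1.2758, so P(C) = 1.2758/(1+1.2758) ≈ 0.56.

P(C) = 0.56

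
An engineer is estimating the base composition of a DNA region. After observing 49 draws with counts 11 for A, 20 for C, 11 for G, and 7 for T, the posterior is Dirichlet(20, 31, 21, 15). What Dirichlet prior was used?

For a Dirichlet(α) prior with multinomial counts c, the posterior is Dirichlet(α + c) componentwise.
Subtract each count from the matching posterior parameter: 20−11=9, 31−20=11, 21−11=10, 15−7=8.

Dirichlet(9, 11, 10, 8)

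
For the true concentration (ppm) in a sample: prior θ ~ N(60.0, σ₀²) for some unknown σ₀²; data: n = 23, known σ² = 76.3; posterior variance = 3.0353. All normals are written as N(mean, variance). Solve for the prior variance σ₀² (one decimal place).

σ₀² = 35.7

Posterior precision equals prior precision plus data precision: 1/σ_n² = 1/σ₀² + n/σ².
So 1/σ₀² = 1/3.0353 − 23/76.3 = 0.329457 − 0.301442 = 0.028015.
Hence σ₀² = 1/0.028015 ≈ 35.7.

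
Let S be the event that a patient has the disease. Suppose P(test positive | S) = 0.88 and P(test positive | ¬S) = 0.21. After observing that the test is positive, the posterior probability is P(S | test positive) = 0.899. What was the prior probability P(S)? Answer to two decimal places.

In odds form, posterior odds = prior odds × likelihood ratio, so prior odds = posterior odds ÷ LR.
Posterior odds = 0.899/(1−0.899) = 8.9010. LR = 0.88/0.21 = 4.1905.
Prior odds = 8.9010/4.1905 = 2.1241, so P(S) = 2.1241/(1+2.1241) ≈ 0.68.

P(S) = 0.68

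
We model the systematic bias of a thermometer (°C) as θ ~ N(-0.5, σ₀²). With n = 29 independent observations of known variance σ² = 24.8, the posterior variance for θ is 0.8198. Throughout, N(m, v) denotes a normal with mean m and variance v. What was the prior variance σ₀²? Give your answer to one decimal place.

For the Normal–Normal model with known σ², precisions add: τ_n = τ₀ + n/σ².
So 1/σ₀² = 1/0.8198 − 29/24.8 = 1.219810 − 1.169355 = 0.050455.
Hence σ₀² = 1/0.050455 ≈ 19.8.

σ₀² = 19.8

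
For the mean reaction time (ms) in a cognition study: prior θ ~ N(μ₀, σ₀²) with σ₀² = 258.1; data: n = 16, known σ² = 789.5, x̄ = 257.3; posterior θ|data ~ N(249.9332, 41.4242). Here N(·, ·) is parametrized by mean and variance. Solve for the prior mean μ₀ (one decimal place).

μ₀ = 211.4

The posterior mean is a precision-weighted average: μ_n = (τ₀μ₀ + τ_data·x̄)/(τ₀+τ_data), with τ₀=1/σ₀² and τ_data=n/σ².
Here τ₀ = 1/258.1 = 0.003874 and τ_data = 16/789.5 = 0.020266, so τ_n = 0.024140.
Rearranging for μ₀: μ₀ = (μ_n·τ_n − τ_data·x̄)/τ₀ = (249.9332·0.024140 − 0.020266·257.3) / 0.003874 = 0.818946/0.003874 ≈ 211.4.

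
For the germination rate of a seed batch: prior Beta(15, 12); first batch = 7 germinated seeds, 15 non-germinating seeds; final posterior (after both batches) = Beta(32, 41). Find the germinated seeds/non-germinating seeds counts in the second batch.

10 germinated seeds and 14 non-germinating seeds

Because Beta–binomial updating is additive in the counts, the combined data contributed (α_post−α_prior, β_post−β_prior) successes and failures.
Total across both batches: 32−15=17 germinated seeds, 41−12=29 non-germinating seeds.
Subtract the first batch: 17−7=10 germinated seeds and 29−15=14 non-germinating seeds.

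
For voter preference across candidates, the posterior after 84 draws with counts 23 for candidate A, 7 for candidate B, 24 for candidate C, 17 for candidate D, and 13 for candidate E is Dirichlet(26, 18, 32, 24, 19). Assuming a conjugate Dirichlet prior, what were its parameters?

For a Dirichlet(α) prior with multinomial counts c, the posterior is Dirichlet(α + c) componentwise.
Subtract each count from the matching posterior parameter: 26−23=3, 18−7=11, 32−24=8, 24−17=7, 19−13=6.

Dirichlet(3, 11, 8, 7, 6)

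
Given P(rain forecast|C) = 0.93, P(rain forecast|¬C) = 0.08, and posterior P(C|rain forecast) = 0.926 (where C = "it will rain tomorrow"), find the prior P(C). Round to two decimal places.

Bayes' rule in odds form gives O(C|E) = O(C)·[P(E|C)/P(E|¬C)], hence O(C) = O(C|E)/LR.
Posterior odds = 0.926/(1−0.926) = 12.5135. LR = 0.93/0.08 = 11.6250.
Prior odds = 12.5135/11.6250 = 1.0764, so P(C) = 1.0764/(1+1.0764) ≈ 0.52.

P(C) = 0.52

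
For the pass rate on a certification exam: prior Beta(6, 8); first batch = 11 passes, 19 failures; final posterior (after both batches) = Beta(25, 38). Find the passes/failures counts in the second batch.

Because Beta–binomial updating is additive in the counts, the combined data contributed (α_post−α_prior, β_post−β_prior) successes and failures.
Total across both batches: 25−6=19 passes, 38−8=30 failures.
Subtract the first batch: 19−11=8 passes and 30−19=11 failures.

8 passes and 11 failures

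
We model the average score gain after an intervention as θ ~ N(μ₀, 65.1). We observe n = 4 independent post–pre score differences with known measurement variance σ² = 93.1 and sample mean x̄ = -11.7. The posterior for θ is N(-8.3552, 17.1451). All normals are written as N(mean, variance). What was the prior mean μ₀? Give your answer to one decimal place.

With known observation variance, the Normal–Normal posterior has precision τ_n = τ₀ + n/σ² and mean μ_n = (τ₀μ₀ + (n/σ²)x̄)/τ_n.
Here τ₀ = 1/65.1 = 0.015361 and τ_data = 4/93.1 = 0.042965, so τ_n = 0.058326.
Rearranging for μ₀: μ₀ = (μ_n·τ_n − τ_data·x̄)/τ₀ = (-8.3552·0.058326 − 0.042965·-11.7) / 0.015361 = 0.015365/0.015361 ≈ 1.0.

μ₀ = 1.0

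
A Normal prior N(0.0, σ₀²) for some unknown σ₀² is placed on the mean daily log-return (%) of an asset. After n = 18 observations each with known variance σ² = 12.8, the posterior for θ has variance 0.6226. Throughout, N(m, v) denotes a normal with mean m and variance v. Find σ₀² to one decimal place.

Posterior precision equals prior precision plus data precision: 1/σ_n² = 1/σ₀² + n/σ².
So 1/σ₀² = 1/0.6226 − 18/12.8 = 1.606168 − 1.406250 = 0.199918.
Hence σ₀² = 1/0.199918 ≈ 5.0.

σ₀² = 5.0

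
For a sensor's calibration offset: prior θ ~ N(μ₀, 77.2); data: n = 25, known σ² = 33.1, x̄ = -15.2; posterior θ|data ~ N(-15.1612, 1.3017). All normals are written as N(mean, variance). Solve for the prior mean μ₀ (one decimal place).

The posterior mean is a precision-weighted average: μ_n = (τ₀μ₀ + τ_data·x̄)/(τ₀+τ_data), with τ₀=1/σ₀² and τ_data=n/σ².
Here τ₀ = 1/77.2 = 0.012953 and τ_data = 25/33.1 = 0.755287, so τ_n = 0.768240.
Rearranging for μ₀: μ₀ = (μ_n·τ_n − τ_data·x̄)/τ₀ = (-15.1612·0.768240 − 0.755287·-15.2) / 0.012953 = -0.167078/0.012953 ≈ -12.9.

μ₀ = -12.9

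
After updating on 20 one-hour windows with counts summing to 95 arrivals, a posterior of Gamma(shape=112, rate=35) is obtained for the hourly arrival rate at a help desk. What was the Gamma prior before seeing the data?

Gamma(shape=17, rate=15)

A Gamma(α, β) prior (rate parametrization) on a Poisson rate with n observations summing to S gives posterior Gamma(α+S, β+n).
So α = 112 − 95 = 17 and β = 35 − 20 = 15.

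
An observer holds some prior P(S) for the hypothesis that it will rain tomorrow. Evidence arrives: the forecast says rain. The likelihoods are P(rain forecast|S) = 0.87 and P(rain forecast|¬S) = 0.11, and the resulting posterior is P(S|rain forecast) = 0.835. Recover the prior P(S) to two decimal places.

P(S) = 0.39

Bayes' rule in odds form gives O(S|E) = O(S)·[P(E|S)/P(E|¬S)], hence O(S) = O(S|E)/LR.
Posterior odds = 0.835/(1−0.835) = 5.0606. LR = 0.87/0.11 = 7.9091.
Prior odds = 5.0606/7.9091 = 0.6398, so P(S) = 0.6398/(1+0.6398) ≈ 0.39.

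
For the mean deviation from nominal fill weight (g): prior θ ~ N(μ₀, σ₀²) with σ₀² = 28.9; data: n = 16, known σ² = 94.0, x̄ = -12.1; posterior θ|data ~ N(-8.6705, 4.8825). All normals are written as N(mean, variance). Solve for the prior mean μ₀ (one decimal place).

The posterior mean is a precision-weighted average: μ_n = (τ₀μ₀ + τ_data·x̄)/(τ₀+τ_data), with τ₀=1/σ₀² and τ_data=n/σ².
Here τ₀ = 1/28.9 = 0.034602 and τ_data = 16/94.0 = 0.170213, so τ_n = 0.204815.
Rearranging for μ₀: μ₀ = (μ_n·τ_n − τ_data·x̄)/τ₀ = (-8.6705·0.204815 − 0.170213·-12.1) / 0.034602 = 0.283729/0.034602 ≈ 8.2.

μ₀ = 8.2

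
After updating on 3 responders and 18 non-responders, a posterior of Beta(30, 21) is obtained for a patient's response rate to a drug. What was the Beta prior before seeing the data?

A Beta(α, β) prior with s successes and f failures in binomial data gives a Beta(α+s, β+f) posterior.
Subtract the data counts: 30−3=27, 21−18=3.

Beta(27, 3)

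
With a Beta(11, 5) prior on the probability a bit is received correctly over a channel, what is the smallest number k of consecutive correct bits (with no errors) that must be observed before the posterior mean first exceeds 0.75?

k = 5

After k correct bits and 0 errors the posterior is Beta(11+k, 5), with mean (11+k)/(11+5+k).
Set (11+k)/(16+k) > 0.75 and solve: k > (0.75·16 − 11)/(1 − 0.75) = 4.000.
The smallest integer exceeding 4.000 is 5, and checking k=5: (16)/(21) = 0.7619 > 0.75.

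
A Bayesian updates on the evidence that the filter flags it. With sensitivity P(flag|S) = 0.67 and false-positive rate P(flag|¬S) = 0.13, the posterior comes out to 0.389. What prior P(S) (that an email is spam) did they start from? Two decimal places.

In odds form, posterior odds = prior odds × likelihood ratio, so prior odds = posterior odds ÷ LR.
Posterior odds = 0.389/(1−0.389) = 0.6367. LR = 0.67/0.13 = 5.1538.
Prior odds = 0.6367/5.1538 = 0.1235, so P(S) = 0.1235/(1+0.1235) ≈ 0.11.

P(S) = 0.11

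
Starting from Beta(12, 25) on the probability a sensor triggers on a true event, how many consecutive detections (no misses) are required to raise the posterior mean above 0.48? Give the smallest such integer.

After k detections and 0 misses the posterior is Beta(12+k, 25), with mean (12+k)/(12+25+k).
Set (12+k)/(37+k) > 0.48 and solve: k > (0.48·37 − 12)/(1 − 0.48) = 11.077.
The smallest integer exceeding 11.077 is 12.

k = 12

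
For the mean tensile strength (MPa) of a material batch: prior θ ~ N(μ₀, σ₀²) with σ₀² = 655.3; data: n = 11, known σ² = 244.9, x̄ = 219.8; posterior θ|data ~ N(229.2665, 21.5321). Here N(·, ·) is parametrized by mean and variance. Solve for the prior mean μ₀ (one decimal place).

With known observation variance, the Normal–Normal posterior has precision τ_n = τ₀ + n/σ² and mean μ_n = (τ₀μ₀ + (n/σ²)x̄)/τ_n.
Here τ₀ = 1/655.3 = 0.001526 and τ_data = 11/244.9 = 0.044916, so τ_n = 0.046442.
Rearranging for μ₀: μ₀ = (μ_n·τ_n − τ_data·x̄)/τ₀ = (229.2665·0.046442 − 0.044916·219.8) / 0.001526 = 0.775058/0.001526 ≈ 507.9.

μ₀ = 507.9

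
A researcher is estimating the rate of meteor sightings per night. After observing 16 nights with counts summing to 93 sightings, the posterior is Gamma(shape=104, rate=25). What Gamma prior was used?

A Gamma(α, β) prior (rate parametrization) on a Poisson rate with n observations summing to S gives posterior Gamma(α+S, β+n).
So α = 104 − 93 = 11 and β = 25 − 16 = 9.

Gamma(shape=11, rate=9)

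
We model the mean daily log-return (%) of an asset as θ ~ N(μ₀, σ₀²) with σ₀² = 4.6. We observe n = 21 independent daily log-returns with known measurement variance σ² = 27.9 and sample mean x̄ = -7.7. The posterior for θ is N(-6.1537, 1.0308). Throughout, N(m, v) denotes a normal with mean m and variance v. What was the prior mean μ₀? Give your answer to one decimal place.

μ₀ = -0.8

With known observation variance, the Normal–Normal posterior has precision τ_n = τ₀ + n/σ² and mean μ_n = (τ₀μ₀ + (n/σ²)x̄)/τ_n.
Here τ₀ = 1/4.6 = 0.217391 and τ_data = 21/27.9 = 0.752688, so τ_n = 0.970079.
Rearranging for μ₀: μ₀ = (μ_n·τ_n − τ_data·x̄)/τ₀ = (-6.1537·0.970079 − 0.752688·-7.7) / 0.217391 = -0.173878/0.217391 ≈ -0.8.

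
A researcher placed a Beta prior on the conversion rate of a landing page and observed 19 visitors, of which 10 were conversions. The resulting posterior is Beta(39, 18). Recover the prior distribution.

Under Beta–binomial conjugacy the posterior parameters are (a+s, b+f).
So a = 39 − 10 = 29 and b = 18 − 9 = 9.

Beta(29, 9)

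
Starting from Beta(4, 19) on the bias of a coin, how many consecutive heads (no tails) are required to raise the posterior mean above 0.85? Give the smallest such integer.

k = 104

After k heads and 0 tails the posterior is Beta(4+k, 19), with mean (4+k)/(4+19+k).
Set (4+k)/(23+k) > 0.85 and solve: k > (0.85·23 − 4)/(1 − 0.85) = 103.667.
The smallest integer exceeding 103.667 is 104, and checking k=104: (108)/(127) = 0.8504 > 0.85.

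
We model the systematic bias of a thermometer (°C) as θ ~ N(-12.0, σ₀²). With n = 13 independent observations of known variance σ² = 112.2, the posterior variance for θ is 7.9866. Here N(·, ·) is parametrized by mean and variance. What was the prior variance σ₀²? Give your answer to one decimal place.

σ₀² = 107.0

Posterior precision equals prior precision plus data precision: 1/σ_n² = 1/σ₀² + n/σ².
So 1/σ₀² = 1/7.9866 − 13/112.2 = 0.125210 − 0.115865 = 0.009345.
Hence σ₀² = 1/0.009345 ≈ 107.0.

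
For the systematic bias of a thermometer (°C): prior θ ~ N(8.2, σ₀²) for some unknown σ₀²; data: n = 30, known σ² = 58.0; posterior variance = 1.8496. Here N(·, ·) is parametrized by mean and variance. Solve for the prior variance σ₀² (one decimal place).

σ₀² = 42.7

Posterior precision equals prior precision plus data precision: 1/σ_n² = 1/σ₀² + n/σ².
So 1/σ₀² = 1/1.8496 − 30/58.0 = 0.540657 − 0.517241 = 0.023416.
Hence σ₀² = 1/0.023416 ≈ 42.7.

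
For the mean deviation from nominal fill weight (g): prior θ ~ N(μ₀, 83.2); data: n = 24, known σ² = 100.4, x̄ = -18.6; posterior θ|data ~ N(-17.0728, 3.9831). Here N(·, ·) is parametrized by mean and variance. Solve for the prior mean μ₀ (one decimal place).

μ₀ = 13.3

The posterior mean is a precision-weighted average: μ_n = (τ₀μ₀ + τ_data·x̄)/(τ₀+τ_data), with τ₀=1/σ₀² and τ_data=n/σ².
Here τ₀ = 1/83.2 = 0.012019 and τ_data = 24/100.4 = 0.239044, so τ_n = 0.251063.
Rearranging for μ₀: μ₀ = (μ_n·τ_n − τ_data·x̄)/τ₀ = (-17.0728·0.251063 − 0.239044·-18.6) / 0.012019 = 0.159870/0.012019 ≈ 13.3.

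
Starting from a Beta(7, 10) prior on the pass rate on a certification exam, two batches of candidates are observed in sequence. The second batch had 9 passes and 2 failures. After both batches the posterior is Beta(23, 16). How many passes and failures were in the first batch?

7 passes and 4 failures

Sequential conjugate updates are equivalent to a single update on the pooled data, so total successes = posterior α − prior α and total failures = posterior β − prior β.
Total across both batches: 23−7=16 passes, 16−10=6 failures.
Subtract the second batch: 16−9=7 passes and 6−2=4 failures.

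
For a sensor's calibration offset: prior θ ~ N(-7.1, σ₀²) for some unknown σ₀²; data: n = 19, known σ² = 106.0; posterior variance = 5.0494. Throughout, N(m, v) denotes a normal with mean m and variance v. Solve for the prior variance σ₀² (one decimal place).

Posterior precision equals prior precision plus data precision: 1/σ_n² = 1/σ₀² + n/σ².
So 1/σ₀² = 1/5.0494 − 19/106.0 = 0.198043 − 0.179245 = 0.018798.
Hence σ₀² = 1/0.018798 ≈ 53.2.

σ₀² = 53.2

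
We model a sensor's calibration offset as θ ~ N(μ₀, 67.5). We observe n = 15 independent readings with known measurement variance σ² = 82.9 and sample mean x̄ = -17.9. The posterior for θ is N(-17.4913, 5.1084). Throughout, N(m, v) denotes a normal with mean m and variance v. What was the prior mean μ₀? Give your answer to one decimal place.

The posterior mean is a precision-weighted average: μ_n = (τ₀μ₀ + τ_data·x̄)/(τ₀+τ_data), with τ₀=1/σ₀² and τ_data=n/σ².
Here τ₀ = 1/67.5 = 0.014815 and τ_data = 15/82.9 = 0.180941, so τ_n = 0.195756.
Rearranging for μ₀: μ₀ = (μ_n·τ_n − τ_data·x̄)/τ₀ = (-17.4913·0.195756 − 0.180941·-17.9) / 0.014815 = -0.185183/0.014815 ≈ -12.5.

μ₀ = -12.5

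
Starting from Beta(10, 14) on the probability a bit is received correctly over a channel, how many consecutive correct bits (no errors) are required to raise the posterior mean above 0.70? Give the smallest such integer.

After k correct bits and 0 errors the posterior is Beta(10+k, 14), with mean (10+k)/(10+14+k).
Set (10+k)/(24+k) > 0.70 and solve: k > (0.70·24 − 10)/(1 − 0.70) = 22.667.
The smallest integer exceeding 22.667 is 23.

k = 23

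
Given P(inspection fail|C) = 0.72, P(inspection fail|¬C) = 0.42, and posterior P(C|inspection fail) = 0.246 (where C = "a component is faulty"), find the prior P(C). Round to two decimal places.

In odds form, posterior odds = prior odds × likelihood ratio, so prior odds = posterior odds ÷ LR.
Posterior odds = 0.246/(1−0.246) = 0.3263. LR = 0.72/0.42 = 1.7143.
Prior odds = 0.3263/1.7143 = 0.1903, so P(C) = 0.1903/(1+0.1903) ≈ 0.16.

P(C) = 0.16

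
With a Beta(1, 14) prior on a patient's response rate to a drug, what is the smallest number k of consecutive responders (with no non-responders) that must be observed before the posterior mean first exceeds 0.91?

k = 141

After k responders and 0 non-responders the posterior is Beta(1+k, 14), with mean (1+k)/(1+14+k).
Set (1+k)/(15+k) > 0.91 and solve: k > (0.91·15 − 1)/(1 − 0.91) = 140.556.
The smallest integer exceeding 140.556 is 141.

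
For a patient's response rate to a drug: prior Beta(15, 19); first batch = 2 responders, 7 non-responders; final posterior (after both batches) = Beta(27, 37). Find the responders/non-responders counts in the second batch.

10 responders and 11 non-responders

Because Beta–binomial updating is additive in the counts, the combined data contributed (α_post−α_prior, β_post−β_prior) successes and failures.
Total across both batches: 27−15=12 responders, 37−19=18 non-responders.
Subtract the first batch: 12−2=10 responders and 18−7=11 non-responders.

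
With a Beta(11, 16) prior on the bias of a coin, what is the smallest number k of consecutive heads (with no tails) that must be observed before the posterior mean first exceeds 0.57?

k = 11

After k heads and 0 tails the posterior is Beta(11+k, 16), with mean (11+k)/(11+16+k).
Set (11+k)/(27+k) > 0.57 and solve: k > (0.57·27 − 11)/(1 − 0.57) = 10.209.
The smallest integer exceeding 10.209 is 11.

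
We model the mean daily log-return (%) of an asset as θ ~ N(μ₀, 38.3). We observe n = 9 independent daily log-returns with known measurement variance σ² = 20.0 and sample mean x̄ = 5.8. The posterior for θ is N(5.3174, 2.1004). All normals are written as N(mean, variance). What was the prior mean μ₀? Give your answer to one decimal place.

The posterior mean is a precision-weighted average: μ_n = (τ₀μ₀ + τ_data·x̄)/(τ₀+τ_data), with τ₀=1/σ₀² and τ_data=n/σ².
Here τ₀ = 1/38.3 = 0.026110 and τ_data = 9/20.0 = 0.450000, so τ_n = 0.476110.
Rearranging for μ₀: μ₀ = (μ_n·τ_n − τ_data·x̄)/τ₀ = (5.3174·0.476110 − 0.450000·5.8) / 0.026110 = -0.078333/0.026110 ≈ -3.0.

μ₀ = -3.0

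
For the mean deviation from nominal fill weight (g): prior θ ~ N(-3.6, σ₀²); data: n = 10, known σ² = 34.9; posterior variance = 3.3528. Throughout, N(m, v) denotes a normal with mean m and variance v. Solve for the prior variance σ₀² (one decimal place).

σ₀² = 85.3

For the Normal–Normal model with known σ², precisions add: τ_n = τ₀ + n/σ².
So 1/σ₀² = 1/3.3528 − 10/34.9 = 0.298258 − 0.286533 = 0.011725.
Hence σ₀² = 1/0.011725 ≈ 85.3.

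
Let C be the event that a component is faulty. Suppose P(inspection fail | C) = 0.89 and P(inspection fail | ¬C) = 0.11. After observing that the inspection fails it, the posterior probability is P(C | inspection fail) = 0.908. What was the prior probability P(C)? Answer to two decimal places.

In odds form, posterior odds = prior odds × likelihood ratio, so prior odds = posterior odds ÷ LR.
Posterior odds = 0.908/(1−0.908) = 9.8696. LR = 0.89/0.11 = 8.0909.
Prior odds = 9.8696/8.0909 = 1.2198, so P(C) = 1.2198/(1+1.2198) ≈ 0.55.

P(C) = 0.55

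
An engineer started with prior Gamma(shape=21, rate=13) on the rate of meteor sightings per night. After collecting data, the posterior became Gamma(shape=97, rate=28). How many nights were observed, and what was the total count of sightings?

A Gamma(α, β) prior (rate parametrization) on a Poisson rate with n observations summing to S gives posterior Gamma(α+S, β+n).
Matching: Σxᵢ = 97 − 21 = 76 and n = 28 − 13 = 15.

n = 15 nights with total 76 sightings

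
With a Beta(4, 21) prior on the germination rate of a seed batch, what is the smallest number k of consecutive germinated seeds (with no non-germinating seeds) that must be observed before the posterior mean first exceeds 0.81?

After k germinated seeds and 0 non-germinating seeds the posterior is Beta(4+k, 21), with mean (4+k)/(4+21+k).
Set (4+k)/(25+k) > 0.81 and solve: k > (0.81·25 − 4)/(1 − 0.81) = 85.526.
The smallest integer exceeding 85.526 is 86.

k = 86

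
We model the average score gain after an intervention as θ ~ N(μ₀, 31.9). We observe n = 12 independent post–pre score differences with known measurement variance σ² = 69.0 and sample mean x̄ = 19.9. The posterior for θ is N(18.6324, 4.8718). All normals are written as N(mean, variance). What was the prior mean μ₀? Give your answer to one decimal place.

The posterior mean is a precision-weighted average: μ_n = (τ₀μ₀ + τ_data·x̄)/(τ₀+τ_data), with τ₀=1/σ₀² and τ_data=n/σ².
Here τ₀ = 1/31.9 = 0.031348 and τ_data = 12/69.0 = 0.173913, so τ_n = 0.205261.
Rearranging for μ₀: μ₀ = (μ_n·τ_n − τ_data·x̄)/τ₀ = (18.6324·0.205261 − 0.173913·19.9) / 0.031348 = 0.363636/0.031348 ≈ 11.6.

μ₀ = 11.6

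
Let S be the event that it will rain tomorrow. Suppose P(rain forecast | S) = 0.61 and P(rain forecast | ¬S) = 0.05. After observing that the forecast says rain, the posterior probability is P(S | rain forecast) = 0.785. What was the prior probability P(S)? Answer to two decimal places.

In odds form, posterior odds = prior odds × likelihood ratio, so prior odds = posterior odds ÷ LR.
Posterior odds = 0.785/(1−0.785) = 3.6512. LR = 0.61/0.05 = 12.2000.
Prior odds = 3.6512/12.2000 = 0.2993, so P(S) = 0.2993/(1+0.2993) ≈ 0.23.

P(S) = 0.23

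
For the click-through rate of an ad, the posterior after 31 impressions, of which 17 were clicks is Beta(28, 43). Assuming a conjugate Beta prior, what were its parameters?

Beta(11, 29)

Beta is conjugate to the binomial likelihood: posterior = Beta(α+s, β+f).
Subtract the data counts: 28−17=11, 43−14=29.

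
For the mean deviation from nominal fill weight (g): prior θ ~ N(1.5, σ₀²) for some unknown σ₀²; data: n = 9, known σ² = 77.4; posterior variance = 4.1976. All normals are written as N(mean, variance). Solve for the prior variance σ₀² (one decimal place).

For the Normal–Normal model with known σ², precisions add: τ_n = τ₀ + n/σ².
So 1/σ₀² = 1/4.1976 − 9/77.4 = 0.238231 − 0.116279 = 0.121952.
Hence σ₀² = 1/0.121952 ≈ 8.2.

σ₀² = 8.2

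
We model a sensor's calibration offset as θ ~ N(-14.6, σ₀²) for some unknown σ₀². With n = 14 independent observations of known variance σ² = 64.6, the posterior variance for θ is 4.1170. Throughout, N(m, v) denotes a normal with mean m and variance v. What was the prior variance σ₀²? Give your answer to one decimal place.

σ₀² = 38.2

For the Normal–Normal model with known σ², precisions add: τ_n = τ₀ + n/σ².
So 1/σ₀² = 1/4.1170 − 14/64.6 = 0.242895 − 0.216718 = 0.026177.
Hence σ₀² = 1/0.026177 ≈ 38.2.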